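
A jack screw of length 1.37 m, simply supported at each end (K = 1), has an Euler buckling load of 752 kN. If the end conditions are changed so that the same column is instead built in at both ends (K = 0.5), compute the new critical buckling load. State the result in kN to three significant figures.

P_cr ∝ 1/K², so P_cr,new = P_cr,old × (K_old/K_new)² = 752 × (1/0.5)²
= 752 × 4.000 = 3010 kN

P_cr ≈ 3010 kN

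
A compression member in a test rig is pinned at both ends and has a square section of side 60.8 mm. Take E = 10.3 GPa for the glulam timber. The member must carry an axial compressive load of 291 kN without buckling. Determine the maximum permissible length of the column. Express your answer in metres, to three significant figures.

L_max ≈ 0.631 m

I = a⁴/12 = 60.8⁴/12 = 1.139×10^6 mm⁴
I = 1.139×10^-6 m⁴
At the buckling limit P_cr = P = 2.910×10^5 N
From P_cr = π²EI/(K·L)²:  L = (1/K)·√(π²EI/P_cr) = (1/1)·√(π²×1.03×10^10×1.139×10^-6/2.910×10^5)
L = 0.631 m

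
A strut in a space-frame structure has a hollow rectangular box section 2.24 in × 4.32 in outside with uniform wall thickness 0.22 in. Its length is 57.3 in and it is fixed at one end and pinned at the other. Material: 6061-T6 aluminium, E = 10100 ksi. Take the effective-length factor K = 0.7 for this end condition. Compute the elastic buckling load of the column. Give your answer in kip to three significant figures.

Inner dimensions: h_i = 4.32 − 2×0.22 = 3.880 in, b_i = 2.24 − 2×0.22 = 1.800 in
Weak-axis I_min = (h_o·b_o³ − h_i·b_i³)/12 with b_o = 2.24, b_i = 1.800 in (shorter outer/inner sides).
I_min = (4.32×2.24³ − 3.880×1.800³)/12 = 2.161 in⁴
Effective length L_e = K·L = 0.7 × 57.3 = 40.11 in
P_cr = π²EI / L_e² = π² × 10100×10³ × 2.161 / 40.11² = 1.339×10^5 lb

P_cr ≈ 134 kip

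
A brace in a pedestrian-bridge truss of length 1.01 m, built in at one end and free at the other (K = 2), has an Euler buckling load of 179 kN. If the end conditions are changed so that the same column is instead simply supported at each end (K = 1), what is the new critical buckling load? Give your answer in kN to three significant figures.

P_cr ≈ 716 kN

P_cr ∝ 1/K², so P_cr,new = P_cr,old × (K_old/K_new)² = 179 × (2/1)²
= 179 × 4.000 = 716 kN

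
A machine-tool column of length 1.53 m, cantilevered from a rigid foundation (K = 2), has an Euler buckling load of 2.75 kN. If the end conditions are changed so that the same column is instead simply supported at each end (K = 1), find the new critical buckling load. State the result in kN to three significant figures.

P_cr ∝ 1/K², so P_cr,new = P_cr,old × (K_old/K_new)² = 2.75 × (2/1)²
= 2.75 × 4.000 = 11.0 kN

P_cr ≈ 11.0 kN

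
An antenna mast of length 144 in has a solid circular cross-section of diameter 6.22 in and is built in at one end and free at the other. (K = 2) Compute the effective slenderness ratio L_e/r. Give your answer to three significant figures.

For a solid circle r = d/4 = 6.22/4 = 1.555 in
L_e = K·L = 2 × 144 = 288.0 in
λ = L_e / r_min = 288.00 / 1.555 = 185

λ ≈ 185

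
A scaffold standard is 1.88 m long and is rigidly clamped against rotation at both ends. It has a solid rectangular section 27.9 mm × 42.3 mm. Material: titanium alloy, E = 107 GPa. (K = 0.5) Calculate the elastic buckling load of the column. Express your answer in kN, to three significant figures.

Buckling occurs about the weak axis: I_min = h·b³/12 with b = 27.9 mm (the shorter side).
I_min = 42.3×27.9³/12 = 7.655×10^4 mm⁴
I = 7.655×10^4 mm⁴ = 7.655×10^-8 m⁴
Effective length L_e = K·L = 0.5 × 1.88 = 0.9400 m
P_cr = π²EI / L_e² = π² × 107×10⁹ × 7.655×10^-8 / 0.9400² = 9.150×10^4 N

P_cr ≈ 91.5 kN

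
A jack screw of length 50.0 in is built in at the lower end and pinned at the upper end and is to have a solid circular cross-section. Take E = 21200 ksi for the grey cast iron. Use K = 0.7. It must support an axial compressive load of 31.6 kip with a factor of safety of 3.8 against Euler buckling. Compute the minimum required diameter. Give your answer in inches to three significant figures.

d ≈ 1.95 in

Required P_cr = n·P = 3.8 × 31.6 = 120.1 kip
L_e = K·L = 0.7 × 50.0 = 35.00 in
Required I = P_cr·L_e²/(π²E) = 1.201×10^5 × 35.00² / (π² × 2.12×10^7) = 0.7030 in⁴
Solid circle: I = πd⁴/64  ⇒  d = (64I/π)^(1/4) = (64×0.7030/π)^(1/4) = 1.95 in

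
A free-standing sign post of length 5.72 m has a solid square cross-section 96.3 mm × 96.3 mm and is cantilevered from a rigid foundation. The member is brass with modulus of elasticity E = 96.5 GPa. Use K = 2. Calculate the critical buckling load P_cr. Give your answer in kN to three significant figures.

P_cr ≈ 52.2 kN

I = a⁴/12 = 96.3⁴/12 = 7.167×10^6 mm⁴
I = 7.167×10^6 mm⁴ = 7.167×10^-6 m⁴
Effective length L_e = K·L = 2 × 5.72 = 11.44 m
P_cr = π²EI / L_e² = π² × 96.5×10⁹ × 7.167×10^-6 / 11.44² = 5.216×10^4 N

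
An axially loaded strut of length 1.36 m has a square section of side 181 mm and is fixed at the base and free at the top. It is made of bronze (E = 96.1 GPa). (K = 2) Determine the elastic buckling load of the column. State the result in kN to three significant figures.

I = a⁴/12 = 181⁴/12 = 8.944×10^7 mm⁴
I = 8.944×10^7 mm⁴ = 8.944×10^-5 m⁴
Effective length L_e = K·L = 2 × 1.36 = 2.720 m
P_cr = π²EI / L_e² = π² × 96.1×10⁹ × 8.944×10^-5 / 2.720² = 1.147×10^7 N

P_cr ≈ 11500 kN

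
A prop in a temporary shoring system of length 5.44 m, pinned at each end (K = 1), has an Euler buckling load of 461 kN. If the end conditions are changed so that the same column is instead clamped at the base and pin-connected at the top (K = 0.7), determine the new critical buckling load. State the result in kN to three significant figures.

P_cr ∝ 1/K², so P_cr,new = P_cr,old × (K_old/K_new)² = 461 × (1/0.7)²
= 461 × 2.041 = 941 kN

P_cr ≈ 941 kN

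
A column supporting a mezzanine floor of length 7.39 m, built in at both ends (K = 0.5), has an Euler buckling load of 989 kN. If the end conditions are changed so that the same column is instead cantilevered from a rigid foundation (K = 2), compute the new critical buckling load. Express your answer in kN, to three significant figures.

P_cr ∝ 1/K², so P_cr,new = P_cr,old × (K_old/K_new)² = 989 × (0.5/2)²
= 989 × 0.06250 = 61.8 kN

P_cr ≈ 61.8 kN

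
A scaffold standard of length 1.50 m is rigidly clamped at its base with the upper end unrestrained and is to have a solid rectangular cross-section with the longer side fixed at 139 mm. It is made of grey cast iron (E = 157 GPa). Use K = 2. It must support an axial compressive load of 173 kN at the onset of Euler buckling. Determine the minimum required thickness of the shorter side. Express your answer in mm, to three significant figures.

L_e = K·L = 2 × 1.50 = 3.000 m
Required I = P_cr·L_e²/(π²E) = 1.730×10^5 × 3.000² / (π² × 1.57×10^11) = 1.005×10^-6 m⁴
I_req = 1.005×10^6 mm⁴
Rectangle, weak axis: I_min = h·b³/12 with h = 139 mm fixed  ⇒  b = (12I/h)^(1/3) = 44.3 mm

b ≈ 44.3 mm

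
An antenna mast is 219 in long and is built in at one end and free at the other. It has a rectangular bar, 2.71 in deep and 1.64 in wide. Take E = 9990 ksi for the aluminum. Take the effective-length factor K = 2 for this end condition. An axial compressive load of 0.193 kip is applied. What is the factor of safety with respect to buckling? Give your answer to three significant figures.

Buckling occurs about the weak axis: I_min = h·b³/12 with b = 1.64 in (the shorter side).
I_min = 2.71×1.64³/12 = 0.9961 in⁴
Effective length L_e = K·L = 2 × 219 = 438.0 in
P_cr = π²EI / L_e² = π² × 9990×10³ × 0.9961 / 438.0² = 512.0 lb
Factor of safety n = P_cr / P = 0.51196 / 0.193 = 2.65

n ≈ 2.65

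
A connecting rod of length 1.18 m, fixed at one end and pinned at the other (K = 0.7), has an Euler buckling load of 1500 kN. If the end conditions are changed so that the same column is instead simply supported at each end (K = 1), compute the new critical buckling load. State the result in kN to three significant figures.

P_cr ≈ 735 kN

P_cr ∝ 1/K², so P_cr,new = P_cr,old × (K_old/K_new)² = 1500 × (0.7/1)²
= 1500 × 0.4900 = 735 kN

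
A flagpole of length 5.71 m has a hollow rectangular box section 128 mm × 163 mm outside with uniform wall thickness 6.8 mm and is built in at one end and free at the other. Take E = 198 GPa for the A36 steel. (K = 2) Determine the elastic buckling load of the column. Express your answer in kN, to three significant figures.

Inner dimensions: h_i = 163 − 2×6.8 = 149.4 mm, b_i = 128 − 2×6.8 = 114.4 mm
Weak-axis I_min = (h_o·b_o³ − h_i·b_i³)/12 with b_o = 128, b_i = 114.4 mm (shorter outer/inner sides).
I_min = (163×128³ − 149.4×114.4³)/12 = 9.846×10^6 mm⁴
I = 9.846×10^6 mm⁴ = 9.846×10^-6 m⁴
Effective length L_e = K·L = 2 × 5.71 = 11.42 m
P_cr = π²EI / L_e² = π² × 198×10⁹ × 9.846×10^-6 / 11.42² = 1.475×10^5 N

P_cr ≈ 148 kN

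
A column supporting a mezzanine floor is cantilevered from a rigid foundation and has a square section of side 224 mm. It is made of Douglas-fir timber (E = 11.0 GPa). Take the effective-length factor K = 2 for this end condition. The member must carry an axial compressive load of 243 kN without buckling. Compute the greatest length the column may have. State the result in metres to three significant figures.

I = a⁴/12 = 224⁴/12 = 2.098×10^8 mm⁴
I = 2.098×10^-4 m⁴
At the buckling limit P_cr = P = 2.430×10^5 N
From P_cr = π²EI/(K·L)²:  L = (1/K)·√(π²EI/P_cr) = (1/2)·√(π²×1.10×10^10×2.098×10^-4/2.430×10^5)
L = 4.84 m

L_max ≈ 4.84 m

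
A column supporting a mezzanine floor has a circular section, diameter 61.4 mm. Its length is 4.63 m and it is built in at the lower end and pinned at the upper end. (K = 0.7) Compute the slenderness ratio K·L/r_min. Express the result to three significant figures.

I = πd⁴/64 = π×61.4⁴/64 = 6.977×10^5 mm⁴
A = 2.961×10^3 mm²;  r_min = √(I/A) = √(6.977×10^5/2.961×10^3) = 15.35 mm
L_e = K·L = 0.7 × 4.63 m = 3.241 m = 3241.0 mm
λ = L_e / r_min = 3241.0 / 15.35 = 211

λ ≈ 211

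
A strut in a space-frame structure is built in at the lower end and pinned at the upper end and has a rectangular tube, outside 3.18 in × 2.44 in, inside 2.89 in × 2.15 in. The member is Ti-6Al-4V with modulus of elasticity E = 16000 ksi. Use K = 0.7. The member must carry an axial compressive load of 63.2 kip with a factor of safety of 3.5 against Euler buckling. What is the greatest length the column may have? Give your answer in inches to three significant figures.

Weak-axis I_min = (h_o·b_o³ − h_i·b_i³)/12 with b_o = 2.44, b_i = 2.150 in (shorter outer/inner sides).
I_min = (3.18×2.44³ − 2.890×2.150³)/12 = 1.456 in⁴
Required critical load P_cr = n·P = 3.5 × 63.2 = 221.2 kip = 2.212×10^5 lb
From P_cr = π²EI/(K·L)²:  L = (1/K)·√(π²EI/P_cr) = (1/0.7)·√(π²×1.60×10^7×1.456/2.212×10^5)
L = 46.1 in

L_max ≈ 46.1 in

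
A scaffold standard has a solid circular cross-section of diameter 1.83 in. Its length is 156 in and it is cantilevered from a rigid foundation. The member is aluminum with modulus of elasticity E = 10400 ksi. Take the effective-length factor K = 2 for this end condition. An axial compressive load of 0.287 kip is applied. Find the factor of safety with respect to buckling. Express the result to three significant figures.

I = πd⁴/64 = π×1.83⁴/64 = 0.5505 in⁴
Effective length L_e = K·L = 2 × 156 = 312.0 in
P_cr = π²EI / L_e² = π² × 10400×10³ × 0.5505 / 312.0² = 580.5 lb
Factor of safety n = P_cr / P = 0.58049 / 0.287 = 2.02

n ≈ 2.02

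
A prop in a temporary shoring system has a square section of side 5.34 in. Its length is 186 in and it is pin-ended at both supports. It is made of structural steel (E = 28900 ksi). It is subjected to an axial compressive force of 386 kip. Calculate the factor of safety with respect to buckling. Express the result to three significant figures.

I = a⁴/12 = 5.34⁴/12 = 67.76 in⁴
Effective length L_e = K·L = 1 × 186 = 186.0 in
P_cr = π²EI / L_e² = π² × 28900×10³ × 67.76 / 186.0² = 5.587×10^5 lb
Factor of safety n = P_cr / P = 558.67 / 386 = 1.45

n ≈ 1.45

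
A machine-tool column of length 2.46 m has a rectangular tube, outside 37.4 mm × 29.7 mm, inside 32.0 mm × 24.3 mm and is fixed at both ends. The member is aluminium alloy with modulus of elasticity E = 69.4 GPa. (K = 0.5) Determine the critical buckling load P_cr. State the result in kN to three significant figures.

P_cr ≈ 19.6 kN

Weak-axis I_min = (h_o·b_o³ − h_i·b_i³)/12 with b_o = 29.7, b_i = 24.30 mm (shorter outer/inner sides).
I_min = (37.4×29.7³ − 32.00×24.30³)/12 = 4.339×10^4 mm⁴
I = 4.339×10^4 mm⁴ = 4.339×10^-8 m⁴
Effective length L_e = K·L = 0.5 × 2.46 = 1.230 m
P_cr = π²EI / L_e² = π² × 69.4×10⁹ × 4.339×10^-8 / 1.230² = 1.964×10^4 N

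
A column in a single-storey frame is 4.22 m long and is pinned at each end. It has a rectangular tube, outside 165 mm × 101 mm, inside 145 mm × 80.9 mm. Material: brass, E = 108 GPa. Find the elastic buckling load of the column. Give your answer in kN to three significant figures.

Weak-axis I_min = (h_o·b_o³ − h_i·b_i³)/12 with b_o = 101, b_i = 80.90 mm (shorter outer/inner sides).
I_min = (165×101³ − 145.0×80.90³)/12 = 7.769×10^6 mm⁴
I = 7.769×10^6 mm⁴ = 7.769×10^-6 m⁴
Effective length L_e = K·L = 1 × 4.22 = 4.220 m
P_cr = π²EI / L_e² = π² × 108×10⁹ × 7.769×10^-6 / 4.220² = 4.650×10^5 N

P_cr ≈ 465 kN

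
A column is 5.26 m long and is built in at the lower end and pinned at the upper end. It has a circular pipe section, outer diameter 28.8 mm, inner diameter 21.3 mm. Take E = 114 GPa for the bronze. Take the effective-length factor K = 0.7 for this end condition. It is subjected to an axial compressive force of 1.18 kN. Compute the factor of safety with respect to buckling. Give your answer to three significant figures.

n ≈ 1.66

d_o = 28.8 mm, d_i = 21.3 mm
I = π(d_o⁴ − d_i⁴)/64 = π(28.8⁴ − 21.30⁴)/64 = 2.367×10^4 mm⁴
I = 2.367×10^4 mm⁴ = 2.367×10^-8 m⁴
Effective length L_e = K·L = 0.7 × 5.26 = 3.682 m
P_cr = π²EI / L_e² = π² × 114×10⁹ × 2.367×10^-8 / 3.682² = 1.964×10^3 N
Factor of safety n = P_cr / P = 1.9642 / 1.18 = 1.66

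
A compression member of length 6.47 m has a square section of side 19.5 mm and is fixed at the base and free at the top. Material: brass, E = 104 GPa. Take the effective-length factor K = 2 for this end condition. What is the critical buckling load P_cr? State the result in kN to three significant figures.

P_cr ≈ 0.0739 kN

I = a⁴/12 = 19.5⁴/12 = 1.205×10^4 mm⁴
I = 1.205×10^4 mm⁴ = 1.205×10^-8 m⁴
Effective length L_e = K·L = 2 × 6.47 = 12.94 m
P_cr = π²EI / L_e² = π² × 104×10⁹ × 1.205×10^-8 / 12.94² = 73.86 N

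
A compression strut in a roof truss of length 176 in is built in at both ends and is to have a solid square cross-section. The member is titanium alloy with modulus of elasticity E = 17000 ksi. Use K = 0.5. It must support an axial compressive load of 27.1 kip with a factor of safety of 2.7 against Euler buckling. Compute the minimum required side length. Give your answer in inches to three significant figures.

Required P_cr = n·P = 2.7 × 27.1 = 73.17 kip
L_e = K·L = 0.5 × 176 = 88.00 in
Required I = P_cr·L_e²/(π²E) = 7.317×10^4 × 88.00² / (π² × 1.70×10^7) = 3.377 in⁴
Solid square: I = a⁴/12  ⇒  a = (12I)^(1/4) = (12×3.377)^(1/4) = 2.52 in

a ≈ 2.52 in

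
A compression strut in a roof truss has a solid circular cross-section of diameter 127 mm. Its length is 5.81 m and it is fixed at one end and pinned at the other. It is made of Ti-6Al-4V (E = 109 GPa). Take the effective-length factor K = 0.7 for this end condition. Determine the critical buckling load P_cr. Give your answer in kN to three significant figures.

P_cr ≈ 831 kN

I = πd⁴/64 = π×127⁴/64 = 1.277×10^7 mm⁴
I = 1.277×10^7 mm⁴ = 1.277×10^-5 m⁴
Effective length L_e = K·L = 0.7 × 5.81 = 4.067 m
P_cr = π²EI / L_e² = π² × 109×10⁹ × 1.277×10^-5 / 4.067² = 8.305×10^5 N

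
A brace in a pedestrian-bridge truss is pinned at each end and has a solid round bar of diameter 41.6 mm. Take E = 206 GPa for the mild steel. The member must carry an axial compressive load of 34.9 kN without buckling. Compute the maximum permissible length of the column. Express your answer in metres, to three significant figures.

L_max ≈ 2.93 m

I = πd⁴/64 = π×41.6⁴/64 = 1.470×10^5 mm⁴
I = 1.470×10^-7 m⁴
At the buckling limit P_cr = P = 3.490×10^4 N
From P_cr = π²EI/(K·L)²:  L = (1/K)·√(π²EI/P_cr) = (1/1)·√(π²×2.06×10^11×1.470×10^-7/3.490×10^4)
L = 2.93 m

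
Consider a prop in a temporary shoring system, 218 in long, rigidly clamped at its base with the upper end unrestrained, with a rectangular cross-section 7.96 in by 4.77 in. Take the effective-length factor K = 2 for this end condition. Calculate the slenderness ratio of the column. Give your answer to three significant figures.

Buckling occurs about the weak axis: I_min = h·b³/12 with b = 4.77 in (the shorter side).
I_min = 7.96×4.77³/12 = 71.99 in⁴
A = 37.97 in²;  r_min = √(I/A) = √(71.99/37.97) = 1.377 in
L_e = K·L = 2 × 218 = 436.0 in
λ = L_e / r_min = 436.00 / 1.377 = 317

λ ≈ 317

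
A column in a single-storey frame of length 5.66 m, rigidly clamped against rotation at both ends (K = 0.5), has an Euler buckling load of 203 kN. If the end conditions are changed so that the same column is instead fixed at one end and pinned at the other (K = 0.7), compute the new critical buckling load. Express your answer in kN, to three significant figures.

P_cr ∝ 1/K², so P_cr,new = P_cr,old × (K_old/K_new)² = 203 × (0.5/0.7)²
= 203 × 0.5102 = 104 kN

P_cr ≈ 104 kN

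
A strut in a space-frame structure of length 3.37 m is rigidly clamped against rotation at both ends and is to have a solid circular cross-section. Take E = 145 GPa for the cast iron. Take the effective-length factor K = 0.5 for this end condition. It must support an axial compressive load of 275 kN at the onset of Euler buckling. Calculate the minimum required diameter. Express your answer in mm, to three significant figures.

L_e = K·L = 0.5 × 3.37 = 1.685 m
Required I = P_cr·L_e²/(π²E) = 2.750×10^5 × 1.685² / (π² × 1.45×10^11) = 5.456×10^-7 m⁴
I_req = 5.456×10^5 mm⁴
Solid circle: I = πd⁴/64  ⇒  d = (64I/π)^(1/4) = (64×5.456×10^5/π)^(1/4) = 57.7 mm

d ≈ 57.7 mm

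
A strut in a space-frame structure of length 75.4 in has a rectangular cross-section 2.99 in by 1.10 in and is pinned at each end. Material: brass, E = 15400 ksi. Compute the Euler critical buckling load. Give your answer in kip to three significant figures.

P_cr ≈ 8.87 kip

Buckling occurs about the weak axis: I_min = h·b³/12 with b = 1.10 in (the shorter side).
I_min = 2.99×1.10³/12 = 0.3316 in⁴
Effective length L_e = K·L = 1 × 75.4 = 75.40 in
P_cr = π²EI / L_e² = π² × 15400×10³ × 0.3316 / 75.40² = 8.866×10^3 lb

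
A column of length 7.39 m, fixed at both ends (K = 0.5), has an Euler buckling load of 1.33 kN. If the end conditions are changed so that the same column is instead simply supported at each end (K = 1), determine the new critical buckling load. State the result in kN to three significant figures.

P_cr ∝ 1/K², so P_cr,new = P_cr,old × (K_old/K_new)² = 1.33 × (0.5/1)²
= 1.33 × 0.2500 = 0.332 kN

P_cr ≈ 0.332 kN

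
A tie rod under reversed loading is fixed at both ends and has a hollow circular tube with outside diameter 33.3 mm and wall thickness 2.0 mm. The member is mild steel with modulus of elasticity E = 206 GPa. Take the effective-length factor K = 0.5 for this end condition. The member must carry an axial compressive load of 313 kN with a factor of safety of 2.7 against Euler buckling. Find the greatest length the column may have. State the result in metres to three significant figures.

L_max ≈ 0.482 m

Inner diameter d_i = 33.3 − 2×2.0 = 29.30 mm
I = π(d_o⁴ − d_i⁴)/64 = π(33.3⁴ − 29.30⁴)/64 = 2.418×10^4 mm⁴
I = 2.418×10^-8 m⁴
Required critical load P_cr = n·P = 2.7 × 313 = 845.1 kN = 8.451×10^5 N
From P_cr = π²EI/(K·L)²:  L = (1/K)·√(π²EI/P_cr) = (1/0.5)·√(π²×2.06×10^11×2.418×10^-8/8.451×10^5)
L = 0.482 m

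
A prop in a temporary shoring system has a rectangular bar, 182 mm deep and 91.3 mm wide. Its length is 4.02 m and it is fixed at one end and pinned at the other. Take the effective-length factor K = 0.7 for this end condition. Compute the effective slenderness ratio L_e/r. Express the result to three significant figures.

Buckling occurs about the weak axis: I_min = h·b³/12 with b = 91.3 mm (the shorter side).
I_min = 182×91.3³/12 = 1.154×10^7 mm⁴
A = 1.662×10^4 mm²;  r_min = √(I/A) = √(1.154×10^7/1.662×10^4) = 26.36 mm
L_e = K·L = 0.7 × 4.02 m = 2.814 m = 2814.0 mm
λ = L_e / r_min = 2814.0 / 26.36 = 107

λ ≈ 107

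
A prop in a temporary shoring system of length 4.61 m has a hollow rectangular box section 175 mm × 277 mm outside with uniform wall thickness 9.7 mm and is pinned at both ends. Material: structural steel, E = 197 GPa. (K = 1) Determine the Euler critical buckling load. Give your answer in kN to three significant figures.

Inner dimensions: h_i = 277 − 2×9.7 = 257.6 mm, b_i = 175 − 2×9.7 = 155.6 mm
Weak-axis I_min = (h_o·b_o³ − h_i·b_i³)/12 with b_o = 175, b_i = 155.6 mm (shorter outer/inner sides).
I_min = (277×175³ − 257.6×155.6³)/12 = 4.284×10^7 mm⁴
I = 4.284×10^7 mm⁴ = 4.284×10^-5 m⁴
Effective length L_e = K·L = 1 × 4.61 = 4.610 m
P_cr = π²EI / L_e² = π² × 197×10⁹ × 4.284×10^-5 / 4.610² = 3.919×10^6 N

P_cr ≈ 3920 kN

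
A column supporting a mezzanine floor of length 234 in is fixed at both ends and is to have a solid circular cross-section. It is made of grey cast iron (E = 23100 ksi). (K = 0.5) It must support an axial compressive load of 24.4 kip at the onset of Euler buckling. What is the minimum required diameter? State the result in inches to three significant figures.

d ≈ 2.34 in

L_e = K·L = 0.5 × 234 = 117.0 in
Required I = P_cr·L_e²/(π²E) = 2.440×10^4 × 117.0² / (π² × 2.31×10^7) = 1.465 in⁴
Solid circle: I = πd⁴/64  ⇒  d = (64I/π)^(1/4) = (64×1.465/π)^(1/4) = 2.34 in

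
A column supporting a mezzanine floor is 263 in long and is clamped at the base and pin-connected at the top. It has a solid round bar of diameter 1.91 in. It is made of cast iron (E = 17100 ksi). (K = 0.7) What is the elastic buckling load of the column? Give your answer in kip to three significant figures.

I = πd⁴/64 = π×1.91⁴/64 = 0.6533 in⁴
Effective length L_e = K·L = 0.7 × 263 = 184.1 in
P_cr = π²EI / L_e² = π² × 17100×10³ × 0.6533 / 184.1² = 3.253×10^3 lb

P_cr ≈ 3.25 kip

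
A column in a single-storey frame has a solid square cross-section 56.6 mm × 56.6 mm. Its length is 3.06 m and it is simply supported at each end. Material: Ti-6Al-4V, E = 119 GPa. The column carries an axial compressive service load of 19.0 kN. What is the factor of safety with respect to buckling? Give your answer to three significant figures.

n ≈ 5.65

I = a⁴/12 = 56.6⁴/12 = 8.552×10^5 mm⁴
I = 8.552×10^5 mm⁴ = 8.552×10^-7 m⁴
Effective length L_e = K·L = 1 × 3.06 = 3.060 m
P_cr = π²EI / L_e² = π² × 119×10⁹ × 8.552×10^-7 / 3.060² = 1.073×10^5 N
Factor of safety n = P_cr / P = 107.27 / 19.0 = 5.65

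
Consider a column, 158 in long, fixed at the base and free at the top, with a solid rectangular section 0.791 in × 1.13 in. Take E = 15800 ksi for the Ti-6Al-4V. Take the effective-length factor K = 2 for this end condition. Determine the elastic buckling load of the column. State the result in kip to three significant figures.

P_cr ≈ 0.0728 kip

Buckling occurs about the weak axis: I_min = h·b³/12 with b = 0.791 in (the shorter side).
I_min = 1.13×0.791³/12 = 4.660×10^-2 in⁴
Effective length L_e = K·L = 2 × 158 = 316.0 in
P_cr = π²EI / L_e² = π² × 15800×10³ × 4.660×10^-2 / 316.0² = 72.78 lb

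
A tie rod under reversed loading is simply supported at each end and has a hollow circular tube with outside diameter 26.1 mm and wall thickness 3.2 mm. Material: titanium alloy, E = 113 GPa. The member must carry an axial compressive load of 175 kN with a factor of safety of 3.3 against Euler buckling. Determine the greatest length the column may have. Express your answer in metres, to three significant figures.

L_max ≈ 0.172 m

Inner diameter d_i = 26.1 − 2×3.2 = 19.70 mm
I = π(d_o⁴ − d_i⁴)/64 = π(26.1⁴ − 19.70⁴)/64 = 1.539×10^4 mm⁴
I = 1.539×10^-8 m⁴
Required critical load P_cr = n·P = 3.3 × 175 = 577.5 kN = 5.775×10^5 N
From P_cr = π²EI/(K·L)²:  L = (1/K)·√(π²EI/P_cr) = (1/1)·√(π²×1.13×10^11×1.539×10^-8/5.775×10^5)
L = 0.172 m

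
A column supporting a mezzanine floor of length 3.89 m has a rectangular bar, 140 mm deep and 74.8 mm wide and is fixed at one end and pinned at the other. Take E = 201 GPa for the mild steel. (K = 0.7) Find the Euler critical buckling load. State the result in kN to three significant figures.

Buckling occurs about the weak axis: I_min = h·b³/12 with b = 74.8 mm (the shorter side).
I_min = 140×74.8³/12 = 4.883×10^6 mm⁴
I = 4.883×10^6 mm⁴ = 4.883×10^-6 m⁴
Effective length L_e = K·L = 0.7 × 3.89 = 2.723 m
P_cr = π²EI / L_e² = π² × 201×10⁹ × 4.883×10^-6 / 2.723² = 1.306×10^6 N

P_cr ≈ 1310 kN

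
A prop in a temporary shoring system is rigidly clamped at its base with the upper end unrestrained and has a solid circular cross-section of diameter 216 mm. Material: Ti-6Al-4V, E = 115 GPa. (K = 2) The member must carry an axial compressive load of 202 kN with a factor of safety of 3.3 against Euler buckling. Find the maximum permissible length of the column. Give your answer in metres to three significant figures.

L_max ≈ 6.74 m

I = πd⁴/64 = π×216⁴/64 = 1.069×10^8 mm⁴
I = 1.069×10^-4 m⁴
Required critical load P_cr = n·P = 3.3 × 202 = 666.6 kN = 6.666×10^5 N
From P_cr = π²EI/(K·L)²:  L = (1/K)·√(π²EI/P_cr) = (1/2)·√(π²×1.15×10^11×1.069×10^-4/6.666×10^5)
L = 6.74 m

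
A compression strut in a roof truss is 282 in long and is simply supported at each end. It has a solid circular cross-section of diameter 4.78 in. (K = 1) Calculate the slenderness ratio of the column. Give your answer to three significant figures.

For a solid circle r = d/4 = 4.78/4 = 1.195 in
L_e = K·L = 1 × 282 = 282.0 in
λ = L_e / r_min = 282.00 / 1.195 = 236

λ ≈ 236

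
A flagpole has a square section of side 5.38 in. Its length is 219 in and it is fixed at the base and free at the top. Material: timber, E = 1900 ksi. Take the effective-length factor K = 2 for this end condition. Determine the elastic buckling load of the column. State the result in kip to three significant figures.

P_cr ≈ 6.82 kip

I = a⁴/12 = 5.38⁴/12 = 69.81 in⁴
Effective length L_e = K·L = 2 × 219 = 438.0 in
P_cr = π²EI / L_e² = π² × 1900×10³ × 69.81 / 438.0² = 6.824×10^3 lb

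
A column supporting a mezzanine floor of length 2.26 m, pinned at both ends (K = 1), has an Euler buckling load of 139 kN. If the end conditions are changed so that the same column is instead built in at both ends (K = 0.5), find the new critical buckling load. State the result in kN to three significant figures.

P_cr ≈ 556 kN

P_cr ∝ 1/K², so P_cr,new = P_cr,old × (K_old/K_new)² = 139 × (1/0.5)²
= 139 × 4.000 = 556 kN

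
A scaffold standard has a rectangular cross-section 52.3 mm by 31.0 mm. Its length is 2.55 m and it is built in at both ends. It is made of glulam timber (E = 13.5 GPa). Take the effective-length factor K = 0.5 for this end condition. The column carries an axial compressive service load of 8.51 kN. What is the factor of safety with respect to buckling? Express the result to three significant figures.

n ≈ 1.25

Buckling occurs about the weak axis: I_min = h·b³/12 with b = 31.0 mm (the shorter side).
I_min = 52.3×31.0³/12 = 1.298×10^5 mm⁴
I = 1.298×10^5 mm⁴ = 1.298×10^-7 m⁴
Effective length L_e = K·L = 0.5 × 2.55 = 1.275 m
P_cr = π²EI / L_e² = π² × 13.5×10⁹ × 1.298×10^-7 / 1.275² = 1.064×10^4 N
Factor of safety n = P_cr / P = 10.642 / 8.51 = 1.25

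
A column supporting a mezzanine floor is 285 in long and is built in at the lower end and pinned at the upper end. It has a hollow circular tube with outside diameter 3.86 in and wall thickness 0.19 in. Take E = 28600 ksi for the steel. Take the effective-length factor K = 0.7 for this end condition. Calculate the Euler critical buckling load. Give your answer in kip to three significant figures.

Inner diameter d_i = 3.86 − 2×0.19 = 3.480 in
I = π(d_o⁴ − d_i⁴)/64 = π(3.86⁴ − 3.480⁴)/64 = 3.698 in⁴
Effective length L_e = K·L = 0.7 × 285 = 199.5 in
P_cr = π²EI / L_e² = π² × 28600×10³ × 3.698 / 199.5² = 2.623×10^4 lb

P_cr ≈ 26.2 kip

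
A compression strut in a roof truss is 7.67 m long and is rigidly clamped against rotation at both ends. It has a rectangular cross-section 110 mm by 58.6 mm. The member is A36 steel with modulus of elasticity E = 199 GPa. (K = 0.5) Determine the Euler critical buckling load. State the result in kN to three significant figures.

P_cr ≈ 246 kN

Buckling occurs about the weak axis: I_min = h·b³/12 with b = 58.6 mm (the shorter side).
I_min = 110×58.6³/12 = 1.845×10^6 mm⁴
I = 1.845×10^6 mm⁴ = 1.845×10^-6 m⁴
Effective length L_e = K·L = 0.5 × 7.67 = 3.835 m
P_cr = π²EI / L_e² = π² × 199×10⁹ × 1.845×10^-6 / 3.835² = 2.463×10^5 N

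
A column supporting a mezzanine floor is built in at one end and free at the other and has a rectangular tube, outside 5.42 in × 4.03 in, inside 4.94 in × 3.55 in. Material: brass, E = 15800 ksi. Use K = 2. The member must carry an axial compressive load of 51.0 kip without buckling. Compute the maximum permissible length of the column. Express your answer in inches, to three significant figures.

L_max ≈ 92.3 in

Weak-axis I_min = (h_o·b_o³ − h_i·b_i³)/12 with b_o = 4.03, b_i = 3.550 in (shorter outer/inner sides).
I_min = (5.42×4.03³ − 4.940×3.550³)/12 = 11.14 in⁴
At the buckling limit P_cr = P = 5.100×10^4 lb
From P_cr = π²EI/(K·L)²:  L = (1/K)·√(π²EI/P_cr) = (1/2)·√(π²×1.58×10^7×11.14/5.100×10^4)
L = 92.3 in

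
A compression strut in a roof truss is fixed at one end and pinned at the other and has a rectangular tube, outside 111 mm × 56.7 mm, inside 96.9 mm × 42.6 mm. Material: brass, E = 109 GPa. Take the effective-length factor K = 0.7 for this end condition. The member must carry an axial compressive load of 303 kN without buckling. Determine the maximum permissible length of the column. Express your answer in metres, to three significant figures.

Weak-axis I_min = (h_o·b_o³ − h_i·b_i³)/12 with b_o = 56.7, b_i = 42.60 mm (shorter outer/inner sides).
I_min = (111×56.7³ − 96.90×42.60³)/12 = 1.062×10^6 mm⁴
I = 1.062×10^-6 m⁴
At the buckling limit P_cr = P = 3.030×10^5 N
From P_cr = π²EI/(K·L)²:  L = (1/K)·√(π²EI/P_cr) = (1/0.7)·√(π²×1.09×10^11×1.062×10^-6/3.030×10^5)
L = 2.77 m

L_max ≈ 2.77 m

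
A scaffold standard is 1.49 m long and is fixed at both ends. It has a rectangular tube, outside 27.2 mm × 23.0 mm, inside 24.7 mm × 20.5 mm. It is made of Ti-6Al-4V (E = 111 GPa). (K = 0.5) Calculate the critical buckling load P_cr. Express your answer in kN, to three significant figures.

Weak-axis I_min = (h_o·b_o³ − h_i·b_i³)/12 with b_o = 23.0, b_i = 20.50 mm (shorter outer/inner sides).
I_min = (27.2×23.0³ − 24.70×20.50³)/12 = 9.846×10^3 mm⁴
I = 9.846×10^3 mm⁴ = 9.846×10^-9 m⁴
Effective length L_e = K·L = 0.5 × 1.49 = 0.7450 m
P_cr = π²EI / L_e² = π² × 111×10⁹ × 9.846×10^-9 / 0.7450² = 1.943×10^4 N

P_cr ≈ 19.4 kN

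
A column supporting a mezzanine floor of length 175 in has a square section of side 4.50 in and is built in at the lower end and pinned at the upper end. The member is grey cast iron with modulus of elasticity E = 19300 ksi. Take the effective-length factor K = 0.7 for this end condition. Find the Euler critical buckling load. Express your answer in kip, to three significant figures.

I = a⁴/12 = 4.50⁴/12 = 34.17 in⁴
Effective length L_e = K·L = 0.7 × 175 = 122.5 in
P_cr = π²EI / L_e² = π² × 19300×10³ × 34.17 / 122.5² = 4.338×10^5 lb

P_cr ≈ 434 kip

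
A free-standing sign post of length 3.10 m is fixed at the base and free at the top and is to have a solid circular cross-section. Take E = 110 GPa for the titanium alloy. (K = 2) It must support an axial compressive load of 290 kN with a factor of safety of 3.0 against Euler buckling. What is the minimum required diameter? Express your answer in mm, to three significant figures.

Required P_cr = n·P = 3.0 × 290 = 870.0 kN
L_e = K·L = 2 × 3.10 = 6.200 m
Required I = P_cr·L_e²/(π²E) = 8.700×10^5 × 6.200² / (π² × 1.10×10^11) = 3.080×10^-5 m⁴
I_req = 3.080×10^7 mm⁴
Solid circle: I = πd⁴/64  ⇒  d = (64I/π)^(1/4) = (64×3.080×10^7/π)^(1/4) = 158 mm

d ≈ 158 mm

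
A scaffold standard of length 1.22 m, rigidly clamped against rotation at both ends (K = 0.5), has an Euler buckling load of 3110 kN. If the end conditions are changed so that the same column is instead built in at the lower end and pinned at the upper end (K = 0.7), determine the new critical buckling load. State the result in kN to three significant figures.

P_cr ≈ 1590 kN

P_cr ∝ 1/K², so P_cr,new = P_cr,old × (K_old/K_new)² = 3110 × (0.5/0.7)²
= 3110 × 0.5102 = 1590 kN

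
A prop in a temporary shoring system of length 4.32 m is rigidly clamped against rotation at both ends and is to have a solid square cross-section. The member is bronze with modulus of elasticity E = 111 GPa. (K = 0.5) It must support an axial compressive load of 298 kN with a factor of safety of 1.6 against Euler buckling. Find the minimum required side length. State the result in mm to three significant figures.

a ≈ 70.3 mm

Required P_cr = n·P = 1.6 × 298 = 476.8 kN
L_e = K·L = 0.5 × 4.32 = 2.160 m
Required I = P_cr·L_e²/(π²E) = 4.768×10^5 × 2.160² / (π² × 1.11×10^11) = 2.031×10^-6 m⁴
I_req = 2.031×10^6 mm⁴
Solid square: I = a⁴/12  ⇒  a = (12I)^(1/4) = (12×2.031×10^6)^(1/4) = 70.3 mm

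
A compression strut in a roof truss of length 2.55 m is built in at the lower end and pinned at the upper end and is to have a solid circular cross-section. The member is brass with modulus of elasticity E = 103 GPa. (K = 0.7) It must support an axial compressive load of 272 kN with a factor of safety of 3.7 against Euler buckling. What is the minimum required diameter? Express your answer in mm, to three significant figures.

d ≈ 89.5 mm

Required P_cr = n·P = 3.7 × 272 = 1006 kN
L_e = K·L = 0.7 × 2.55 = 1.785 m
Required I = P_cr·L_e²/(π²E) = 1.006×10^6 × 1.785² / (π² × 1.03×10^11) = 3.154×10^-6 m⁴
I_req = 3.154×10^6 mm⁴
Solid circle: I = πd⁴/64  ⇒  d = (64I/π)^(1/4) = (64×3.154×10^6/π)^(1/4) = 89.5 mm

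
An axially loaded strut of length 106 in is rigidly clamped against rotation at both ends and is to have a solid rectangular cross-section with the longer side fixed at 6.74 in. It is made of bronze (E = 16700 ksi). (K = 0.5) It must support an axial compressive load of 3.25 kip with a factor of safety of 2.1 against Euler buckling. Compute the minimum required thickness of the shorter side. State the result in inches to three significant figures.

Required P_cr = n·P = 2.1 × 3.25 = 6.825 kip
L_e = K·L = 0.5 × 106 = 53.00 in
Required I = P_cr·L_e²/(π²E) = 6.825×10^3 × 53.00² / (π² × 1.67×10^7) = 0.1163 in⁴
Rectangle, weak axis: I_min = h·b³/12 with h = 6.74 in fixed  ⇒  b = (12I/h)^(1/3) = 0.592 in

b ≈ 0.592 in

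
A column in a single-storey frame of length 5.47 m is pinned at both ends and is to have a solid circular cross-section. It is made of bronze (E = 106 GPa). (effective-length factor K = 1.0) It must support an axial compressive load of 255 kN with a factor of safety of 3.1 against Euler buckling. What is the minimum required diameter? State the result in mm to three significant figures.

Required P_cr = n·P = 3.1 × 255 = 790.5 kN
L_e = K·L = 1 × 5.47 = 5.470 m
Required I = P_cr·L_e²/(π²E) = 7.905×10^5 × 5.470² / (π² × 1.06×10^11) = 2.261×10^-5 m⁴
I_req = 2.261×10^7 mm⁴
Solid circle: I = πd⁴/64  ⇒  d = (64I/π)^(1/4) = (64×2.261×10^7/π)^(1/4) = 146 mm

d ≈ 146 mm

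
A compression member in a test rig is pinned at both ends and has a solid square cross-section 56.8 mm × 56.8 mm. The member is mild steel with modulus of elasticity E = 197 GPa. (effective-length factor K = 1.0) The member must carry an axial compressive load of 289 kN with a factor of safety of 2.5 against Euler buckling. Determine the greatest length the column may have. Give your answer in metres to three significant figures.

L_max ≈ 1.53 m

I = a⁴/12 = 56.8⁴/12 = 8.674×10^5 mm⁴
I = 8.674×10^-7 m⁴
Required critical load P_cr = n·P = 2.5 × 289 = 722.5 kN = 7.225×10^5 N
From P_cr = π²EI/(K·L)²:  L = (1/K)·√(π²EI/P_cr) = (1/1)·√(π²×1.97×10^11×8.674×10^-7/7.225×10^5)
L = 1.53 m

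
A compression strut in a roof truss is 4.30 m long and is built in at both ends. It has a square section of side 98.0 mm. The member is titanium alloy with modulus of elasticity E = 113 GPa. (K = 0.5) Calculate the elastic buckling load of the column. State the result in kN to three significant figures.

P_cr ≈ 1850 kN

I = a⁴/12 = 98.0⁴/12 = 7.686×10^6 mm⁴
I = 7.686×10^6 mm⁴ = 7.686×10^-6 m⁴
Effective length L_e = K·L = 0.5 × 4.30 = 2.150 m
P_cr = π²EI / L_e² = π² × 113×10⁹ × 7.686×10^-6 / 2.150² = 1.854×10^6 N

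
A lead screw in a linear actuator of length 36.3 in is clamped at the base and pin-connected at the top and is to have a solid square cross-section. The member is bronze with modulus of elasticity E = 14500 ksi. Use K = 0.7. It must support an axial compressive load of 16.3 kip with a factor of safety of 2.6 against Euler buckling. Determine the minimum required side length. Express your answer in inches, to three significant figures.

Required P_cr = n·P = 2.6 × 16.3 = 42.38 kip
L_e = K·L = 0.7 × 36.3 = 25.41 in
Required I = P_cr·L_e²/(π²E) = 4.238×10^4 × 25.41² / (π² × 1.45×10^7) = 0.1912 in⁴
Solid square: I = a⁴/12  ⇒  a = (12I)^(1/4) = (12×0.1912)^(1/4) = 1.23 in

a ≈ 1.23 in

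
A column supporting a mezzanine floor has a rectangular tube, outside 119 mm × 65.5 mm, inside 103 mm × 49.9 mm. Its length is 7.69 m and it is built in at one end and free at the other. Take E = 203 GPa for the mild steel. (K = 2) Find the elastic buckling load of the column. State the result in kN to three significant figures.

Weak-axis I_min = (h_o·b_o³ − h_i·b_i³)/12 with b_o = 65.5, b_i = 49.90 mm (shorter outer/inner sides).
I_min = (119×65.5³ − 103.0×49.90³)/12 = 1.720×10^6 mm⁴
I = 1.720×10^6 mm⁴ = 1.720×10^-6 m⁴
Effective length L_e = K·L = 2 × 7.69 = 15.38 m
P_cr = π²EI / L_e² = π² × 203×10⁹ × 1.720×10^-6 / 15.38² = 1.457×10^4 N

P_cr ≈ 14.6 kN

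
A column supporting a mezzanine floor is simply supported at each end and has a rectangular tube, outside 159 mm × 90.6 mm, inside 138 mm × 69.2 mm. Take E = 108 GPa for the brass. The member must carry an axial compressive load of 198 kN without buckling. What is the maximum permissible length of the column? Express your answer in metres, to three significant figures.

Weak-axis I_min = (h_o·b_o³ − h_i·b_i³)/12 with b_o = 90.6, b_i = 69.20 mm (shorter outer/inner sides).
I_min = (159×90.6³ − 138.0×69.20³)/12 = 6.043×10^6 mm⁴
I = 6.043×10^-6 m⁴
At the buckling limit P_cr = P = 1.980×10^5 N
From P_cr = π²EI/(K·L)²:  L = (1/K)·√(π²EI/P_cr) = (1/1)·√(π²×1.08×10^11×6.043×10^-6/1.980×10^5)
L = 5.70 m

L_max ≈ 5.70 m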